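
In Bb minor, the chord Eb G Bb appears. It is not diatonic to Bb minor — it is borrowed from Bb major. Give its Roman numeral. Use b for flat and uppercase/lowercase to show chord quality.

Eb is scale degree 4 in Bb minor. The diatonic chord on degree 4 would be Ebm (iv), but Eb–G–Bb is the major chord from Bb major. As a borrowed chord it is labeled IV.

IV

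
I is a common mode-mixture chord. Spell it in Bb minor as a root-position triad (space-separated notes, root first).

Bb D F

The root, Bb, is scale degree 1 — the same note in Bb minor and Bb major; only the chord quality changes. In Bb major the chord on Bb is Bb–D–F.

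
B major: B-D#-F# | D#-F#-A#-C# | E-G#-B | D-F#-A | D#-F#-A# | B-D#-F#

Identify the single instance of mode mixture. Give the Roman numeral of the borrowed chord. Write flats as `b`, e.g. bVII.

bIII

The diatonic triads in B major are B, C#m, D#m, E, F#, G#m, A#dim. B–D#–F# = B, D#–F#–A#–C# = D#m7, E–G#–B = E and D#–F#–A# = D#m all belong to that set. D–F#–A is not: scale degree 3 in B major carries D#m (iii). In B minor the chord on that degree is D, so here it functions as bIII, borrowed from the parallel minor.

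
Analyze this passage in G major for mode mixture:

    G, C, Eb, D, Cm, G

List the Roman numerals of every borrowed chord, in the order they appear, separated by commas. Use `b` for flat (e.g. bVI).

The diatonic triads in G major are G, Am, Bm, C, D, Em, F#dim. Of the given chords, G, C and D are diatonic. But Eb (Eb–G–Bb) is foreign: the diatonic vi on degree 6 is Em, whereas Eb comes from G minor. It is labeled bVI. Cm (C–Eb–G) doesn't fit — on degree 4 G major would have C (IV). Cm is the degree-4 chord of G minor, so it is the borrowed iv.

bVI, iv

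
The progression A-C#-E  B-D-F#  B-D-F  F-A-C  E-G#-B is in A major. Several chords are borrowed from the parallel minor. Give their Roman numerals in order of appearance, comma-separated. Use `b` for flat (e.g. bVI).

In A major the diatonic chords are A, Bm, C#m, D, E, F#m, G#dim. A–C#–E = A, B–D–F# = Bm and E–G#–B = E all belong to that set. B–D–F doesn't fit — on degree 2 A major would have Bm (ii). Bdim is the degree-2 chord of A minor, so it is the borrowed ii°. F–A–C is not: scale degree 6 in A major carries F#m (vi). In A minor the chord on that degree is F, so here it functions as bVI, borrowed from the parallel minor.

ii°, bVI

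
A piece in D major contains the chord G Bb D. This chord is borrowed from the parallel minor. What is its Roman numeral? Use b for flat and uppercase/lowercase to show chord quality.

iv

The root G is the diatonic 4th degree of D major; the borrowing shows in the chord quality. The diatonic chord on degree 4 would be G (IV), but G–Bb–D is the minor chord from D minor. As a borrowed chord it is labeled iv.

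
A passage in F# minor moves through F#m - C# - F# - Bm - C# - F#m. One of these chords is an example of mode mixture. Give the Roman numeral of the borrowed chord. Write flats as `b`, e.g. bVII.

I

The diatonic triads in F# minor (with V from harmonic minor) are F#m, G#dim, A, Bm, C#, D, E. F#m, C# and Bm are all diatonic. F# (F#–A#–C#) doesn't fit — on degree 1 F# minor would have F#m (i). F# is the degree-1 chord of F# major, so it is the borrowed I.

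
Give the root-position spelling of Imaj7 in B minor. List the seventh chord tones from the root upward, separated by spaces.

B D# F# A#

The root, B, is scale degree 1 — the same note in B minor and B major; only the chord quality changes. Building the major-seventh chord from the parallel major on B: B–D#–F#–A#.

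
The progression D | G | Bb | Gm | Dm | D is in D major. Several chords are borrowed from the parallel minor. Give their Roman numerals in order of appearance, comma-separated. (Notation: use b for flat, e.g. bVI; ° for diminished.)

D major has the diatonic set D, Em, F#m, G, A, Bm, C#dim. D and G both belong to that set. Bb (Bb–D–F) is not: scale degree 6 in D major carries Bm (vi). In D minor the chord on that degree is Bb, so here it functions as bVI, borrowed from the parallel minor. But Gm (G–Bb–D) is foreign: the diatonic IV on degree 4 is G, whereas Gm comes from D minor. It is labeled iv. Dm (D–F–A) doesn't fit — on degree 1 D major would have D (I). Dm is the degree-1 chord of D minor, so it is the borrowed i.

bVI, iv, i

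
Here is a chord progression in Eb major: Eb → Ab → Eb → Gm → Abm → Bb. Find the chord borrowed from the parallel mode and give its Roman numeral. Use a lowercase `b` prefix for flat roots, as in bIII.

In Eb major the diatonic chords are Eb, Fm, Gm, Ab, Bb, Cm, Ddim. Eb, Ab, Gm and Bb are all diatonic. Abm (Ab–Cb–Eb) is not: scale degree 4 in Eb major carries Ab (IV). In Eb minor the chord on that degree is Abm, so here it functions as iv, borrowed from the parallel minor.

iv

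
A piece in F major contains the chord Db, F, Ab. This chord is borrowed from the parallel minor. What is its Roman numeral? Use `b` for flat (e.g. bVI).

bVI

The root Db is the lowered 6th scale degree — diatonically F major has D there. The diatonic chord on degree 6 would be Dm (vi), but Db–F–Ab is the major chord from F minor. As a borrowed chord it is labeled bVI.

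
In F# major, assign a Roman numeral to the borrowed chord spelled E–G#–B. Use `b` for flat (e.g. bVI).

In F# major scale degree 7 is E#; E is its lowered form, from F# minor. Diatonically F# major has E#dim (vii°) on that degree; E–G#–B is instead the major chord native to F# minor, so it takes the label bVII.

bVII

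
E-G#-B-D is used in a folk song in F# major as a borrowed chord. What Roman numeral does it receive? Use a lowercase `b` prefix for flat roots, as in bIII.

E is the lowered form of scale degree 7 in F# major (the diatonic degree 7 is E#). E–G#–B–D is a dominant-seventh chord — the form found in F# minor, not the diatonic vii° (E#dim). Borrowed into F# major it is written bVII7.

bVII7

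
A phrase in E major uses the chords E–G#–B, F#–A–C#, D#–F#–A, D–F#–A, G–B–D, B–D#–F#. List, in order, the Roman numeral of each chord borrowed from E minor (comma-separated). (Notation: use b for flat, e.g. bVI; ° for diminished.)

The diatonic triads in E major are E, F#m, G#m, A, B, C#m, D#dim. E–G#–B = E, F#–A–C# = F#m, D#–F#–A = D#dim and B–D#–F# = B all belong to that set. D–F#–A is not: scale degree 7 in E major carries D#dim (vii°). In E minor the chord on that degree is D, so here it functions as bVII, borrowed from the parallel minor. G–B–D is not: scale degree 3 in E major carries G#m (iii). In E minor the chord on that degree is G, so here it functions as bIII, borrowed from the parallel minor.

bVII, bIII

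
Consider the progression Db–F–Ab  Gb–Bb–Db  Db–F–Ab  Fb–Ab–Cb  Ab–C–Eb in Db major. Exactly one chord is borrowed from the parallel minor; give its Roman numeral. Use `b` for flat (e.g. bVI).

bIII

The diatonic triads in Db major are Db, Ebm, Fm, Gb, Ab, Bbm, Cdim. Db–F–Ab = Db, Gb–Bb–Db = Gb and Ab–C–Eb = Ab all belong to that set. Fb–Ab–Cb is not: scale degree 3 in Db major carries Fm (iii). In Db minor the chord on that degree is Fb, so here it functions as bIII, borrowed from the parallel minor.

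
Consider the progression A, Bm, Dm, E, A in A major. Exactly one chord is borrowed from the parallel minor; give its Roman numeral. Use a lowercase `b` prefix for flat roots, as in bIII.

iv

A major has the diatonic set A, Bm, C#m, D, E, F#m, G#dim. Of the given chords, A, Bm and E are diatonic. Dm (D–F–A) doesn't fit — on degree 4 A major would have D (IV). Dm is the degree-4 chord of A minor, so it is the borrowed iv.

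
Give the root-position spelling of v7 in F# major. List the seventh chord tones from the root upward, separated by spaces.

v7 is built on scale degree 5, which is C# in both F# major and its parallel. In F# minor the chord on C# is C#–E–G#–B.

C# E G# B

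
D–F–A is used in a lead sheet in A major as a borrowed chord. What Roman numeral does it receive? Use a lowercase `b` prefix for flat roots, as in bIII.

The root D is the diatonic 4th degree of A major; the borrowing shows in the chord quality. The diatonic chord on degree 4 would be D (IV), but D–F–A is the minor chord from A minor. As a borrowed chord it is labeled iv.

iv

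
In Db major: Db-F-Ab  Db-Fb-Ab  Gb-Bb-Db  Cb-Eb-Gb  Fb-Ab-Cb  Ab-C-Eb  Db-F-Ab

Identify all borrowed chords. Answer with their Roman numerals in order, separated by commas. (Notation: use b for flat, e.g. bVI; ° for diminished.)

i, bVII, bIII

The diatonic triads in Db major are Db, Ebm, Fm, Gb, Ab, Bbm, Cdim. Of the given chords, Db–F–Ab = Db, Gb–Bb–Db = Gb and Ab–C–Eb = Ab are diatonic. But Db–Fb–Ab is foreign: the diatonic I on degree 1 is Db, whereas Dbm comes from Db minor. It is labeled i. Cb–Eb–Gb doesn't fit — on degree 7 Db major would have Cdim (vii°). Cb is the degree-7 chord of Db minor, so it is the borrowed bVII. Fb–Ab–Cb doesn't fit — on degree 3 Db major would have Fm (iii). Fb is the degree-3 chord of Db minor, so it is the borrowed bIII.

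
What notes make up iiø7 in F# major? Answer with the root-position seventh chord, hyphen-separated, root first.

G#-B-D-F#

iiø7 is built on scale degree 2, which is G# in both F# major and its parallel. In F# minor the chord on G# is G#–B–D–F#.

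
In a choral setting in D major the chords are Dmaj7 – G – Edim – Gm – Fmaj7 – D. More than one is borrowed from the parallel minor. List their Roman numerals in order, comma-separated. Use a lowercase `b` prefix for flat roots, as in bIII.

ii°, iv, bIIImaj7

In D major the diatonic chords are D, Em, F#m, G, A, Bm, C#dim. Dmaj7, G and D are all diatonic. Edim (E–G–Bb) is not: scale degree 2 in D major carries Em (ii). In D minor the chord on that degree is Edim, so here it functions as ii°, borrowed from the parallel minor. Gm (G–Bb–D) is not: scale degree 4 in D major carries G (IV). In D minor the chord on that degree is Gm, so here it functions as iv, borrowed from the parallel minor. But Fmaj7 (F–A–C–E) is foreign: the diatonic iii on degree 3 is F#m, whereas Fmaj7 comes from D minor. It is labeled bIIImaj7.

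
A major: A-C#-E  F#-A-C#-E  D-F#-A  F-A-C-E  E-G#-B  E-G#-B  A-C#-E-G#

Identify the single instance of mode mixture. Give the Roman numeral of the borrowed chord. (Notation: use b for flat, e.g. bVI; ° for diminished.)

A major has the diatonic set A, Bm, C#m, D, E, F#m, G#dim. A–C#–E = A, F#–A–C#–E = F#m7, D–F#–A = D, E–G#–B = E and A–C#–E–G# = Amaj7 are all diatonic. F–A–C–E doesn't fit — on degree 6 A major would have F#m (vi). Fmaj7 is the degree-6 chord of A minor, so it is the borrowed bVImaj7.

bVImaj7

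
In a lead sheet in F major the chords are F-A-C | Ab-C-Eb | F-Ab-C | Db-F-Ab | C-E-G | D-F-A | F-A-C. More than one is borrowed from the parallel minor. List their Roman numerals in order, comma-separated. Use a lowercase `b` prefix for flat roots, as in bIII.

The diatonic triads in F major are F, Gm, Am, Bb, C, Dm, Edim. F–A–C = F, C–E–G = C and D–F–A = Dm are all diatonic. But Ab–C–Eb is foreign: the diatonic iii on degree 3 is Am, whereas Ab comes from F minor. It is labeled bIII. F–Ab–C doesn't fit — on degree 1 F major would have F (I). Fm is the degree-1 chord of F minor, so it is the borrowed i. Db–F–Ab doesn't fit — on degree 6 F major would have Dm (vi). Db is the degree-6 chord of F minor, so it is the borrowed bVI.

bIII, i, bVI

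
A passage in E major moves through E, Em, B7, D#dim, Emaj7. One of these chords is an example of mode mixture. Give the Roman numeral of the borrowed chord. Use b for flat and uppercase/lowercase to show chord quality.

E major has the diatonic set E, F#m, G#m, A, B, C#m, D#dim. E, B7, D#dim and Emaj7 are all diatonic. Em (E–G–B) doesn't fit — on degree 1 E major would have E (I). Em is the degree-1 chord of E minor, so it is the borrowed i.

i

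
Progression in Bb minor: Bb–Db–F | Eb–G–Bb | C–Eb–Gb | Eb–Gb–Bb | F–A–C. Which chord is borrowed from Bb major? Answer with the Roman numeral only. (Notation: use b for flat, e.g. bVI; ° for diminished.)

Bb minor has the diatonic set Bbm, Cdim, Db, Ebm, F, Gb, Ab (with V from harmonic minor). Of the given chords, Bb–Db–F = Bbm, C–Eb–Gb = Cdim, Eb–Gb–Bb = Ebm and F–A–C = F are diatonic. Eb–G–Bb is not: scale degree 4 in Bb minor carries Ebm (iv). In Bb major the chord on that degree is Eb, so here it functions as IV, borrowed from the parallel major.

IV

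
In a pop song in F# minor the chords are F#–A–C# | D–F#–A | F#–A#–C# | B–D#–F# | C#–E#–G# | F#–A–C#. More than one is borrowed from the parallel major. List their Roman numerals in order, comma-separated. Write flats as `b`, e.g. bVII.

I, IV

F# minor has the diatonic set F#m, G#dim, A, Bm, C#, D, E (with V from harmonic minor). F#–A–C# = F#m, D–F#–A = D and C#–E#–G# = C# are all diatonic. But F#–A#–C# is foreign: the diatonic i on degree 1 is F#m, whereas F# comes from F# major. It is labeled I. B–D#–F# is not: scale degree 4 in F# minor carries Bm (iv). In F# major the chord on that degree is B, so here it functions as IV, borrowed from the parallel major.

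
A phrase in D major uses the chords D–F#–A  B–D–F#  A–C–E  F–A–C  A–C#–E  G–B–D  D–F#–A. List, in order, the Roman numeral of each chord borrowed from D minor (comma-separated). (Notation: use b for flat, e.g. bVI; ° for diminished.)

v, bIII

D major has the diatonic set D, Em, F#m, G, A, Bm, C#dim. Of the given chords, D–F#–A = D, B–D–F# = Bm, A–C#–E = A and G–B–D = G are diatonic. A–C–E doesn't fit — on degree 5 D major would have A (V). Am is the degree-5 chord of D minor, so it is the borrowed v. F–A–C is not: scale degree 3 in D major carries F#m (iii). In D minor the chord on that degree is F, so here it functions as bIII, borrowed from the parallel minor.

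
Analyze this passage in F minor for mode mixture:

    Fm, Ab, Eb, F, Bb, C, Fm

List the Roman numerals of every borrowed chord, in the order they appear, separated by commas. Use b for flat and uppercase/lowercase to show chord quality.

I, IV

In F minor (with V from harmonic minor) the diatonic chords are Fm, Gdim, Ab, Bbm, C, Db, Eb. Fm, Ab, Eb and C are all diatonic. But F (F–A–C) is foreign: the diatonic i on degree 1 is Fm, whereas F comes from F major. It is labeled I. Bb (Bb–D–F) is not: scale degree 4 in F minor carries Bbm (iv). In F major the chord on that degree is Bb, so here it functions as IV, borrowed from the parallel major.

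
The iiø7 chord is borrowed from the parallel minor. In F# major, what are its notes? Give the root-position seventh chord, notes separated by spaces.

The root, G#, is scale degree 2 — the same note in F# major and F# minor; only the chord quality changes. Building the half-diminished-seventh chord from the parallel minor on G#: G#–B–D–F#.

G# B D F#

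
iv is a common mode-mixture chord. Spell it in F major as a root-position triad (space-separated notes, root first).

The root, Bb, is scale degree 4 — the same note in F major and F minor; only the chord quality changes. In F minor the chord on Bb is Bb–Db–F.

Bb Db F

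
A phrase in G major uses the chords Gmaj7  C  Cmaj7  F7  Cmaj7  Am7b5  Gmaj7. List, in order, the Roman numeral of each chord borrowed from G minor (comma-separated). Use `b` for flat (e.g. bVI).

G major has the diatonic set G, Am, Bm, C, D, Em, F#dim. Gmaj7, C and Cmaj7 all belong to that set. F7 (F–A–C–Eb) doesn't fit — on degree 7 G major would have F#dim (vii°). F7 is the degree-7 chord of G minor, so it is the borrowed bVII7. Am7b5 (A–C–Eb–G) doesn't fit — on degree 2 G major would have Am (ii). Am7b5 is the degree-2 chord of G minor, so it is the borrowed iiø7.

bVII7, iiø7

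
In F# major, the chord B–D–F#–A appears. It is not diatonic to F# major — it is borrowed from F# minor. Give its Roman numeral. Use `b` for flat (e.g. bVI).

The root B is the diatonic 4th degree of F# major; the borrowing shows in the chord quality. B–D–F#–A is a minor-seventh chord — the form found in F# minor, not the diatonic IV (B). Borrowed into F# major it is written iv7.

iv7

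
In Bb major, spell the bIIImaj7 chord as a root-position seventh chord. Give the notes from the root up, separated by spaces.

bIIImaj7 is built on the lowered scale degree 3. In Bb major degree 3 is D; lowered it becomes Db. Building the major-seventh chord from the parallel minor on Db: Db–F–Ab–C.

Db F Ab C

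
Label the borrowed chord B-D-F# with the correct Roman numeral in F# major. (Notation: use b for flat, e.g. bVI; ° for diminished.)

B is scale degree 4 in F# major. B–D–F# is a minor chord — the form found in F# minor, not the diatonic IV (B). Borrowed into F# major it is written iv.

iv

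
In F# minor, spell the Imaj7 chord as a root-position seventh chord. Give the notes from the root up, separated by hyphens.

The root, F#, is scale degree 1 — the same note in F# minor and F# major; only the chord quality changes. In F# major the chord on F# is F#–A#–C#–E#.

F#-A#-C#-E#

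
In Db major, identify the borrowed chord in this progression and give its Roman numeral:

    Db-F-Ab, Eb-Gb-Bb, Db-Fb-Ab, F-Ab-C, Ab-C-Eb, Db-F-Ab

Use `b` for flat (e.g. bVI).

i

Db major has the diatonic set Db, Ebm, Fm, Gb, Ab, Bbm, Cdim. Db–F–Ab = Db, Eb–Gb–Bb = Ebm, F–Ab–C = Fm and Ab–C–Eb = Ab are all diatonic. Db–Fb–Ab doesn't fit — on degree 1 Db major would have Db (I). Dbm is the degree-1 chord of Db minor, so it is the borrowed i.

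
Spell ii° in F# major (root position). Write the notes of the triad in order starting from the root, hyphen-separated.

G#-B-D

ii° is built on scale degree 2, which is G# in both F# major and its parallel. In F# minor the chord on G# is G#–B–D.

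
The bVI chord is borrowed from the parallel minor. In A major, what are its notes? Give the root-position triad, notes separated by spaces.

bVI is built on the lowered scale degree 6. In A major degree 6 is F#; lowered it becomes F. Stacking thirds in A minor on F gives F–A–C.

F A C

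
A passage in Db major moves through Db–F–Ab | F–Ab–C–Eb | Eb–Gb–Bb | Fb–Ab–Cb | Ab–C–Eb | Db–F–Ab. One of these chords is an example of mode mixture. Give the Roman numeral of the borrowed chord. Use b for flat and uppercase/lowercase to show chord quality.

bIII

In Db major the diatonic chords are Db, Ebm, Fm, Gb, Ab, Bbm, Cdim. Db–F–Ab = Db, F–Ab–C–Eb = Fm7, Eb–Gb–Bb = Ebm and Ab–C–Eb = Ab all belong to that set. But Fb–Ab–Cb is foreign: the diatonic iii on degree 3 is Fm, whereas Fb comes from Db minor. It is labeled bIII.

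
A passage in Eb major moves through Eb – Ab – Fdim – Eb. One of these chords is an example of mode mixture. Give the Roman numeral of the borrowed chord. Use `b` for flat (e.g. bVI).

ii°

In Eb major the diatonic chords are Eb, Fm, Gm, Ab, Bb, Cm, Ddim. Eb and Ab both belong to that set. Fdim (F–Ab–Cb) doesn't fit — on degree 2 Eb major would have Fm (ii). Fdim is the degree-2 chord of Eb minor, so it is the borrowed ii°.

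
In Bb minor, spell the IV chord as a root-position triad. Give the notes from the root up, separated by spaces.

Eb G Bb

The root, Eb, is scale degree 4 — the same note in Bb minor and Bb major; only the chord quality changes. Stacking thirds in Bb major on Eb gives Eb–G–Bb.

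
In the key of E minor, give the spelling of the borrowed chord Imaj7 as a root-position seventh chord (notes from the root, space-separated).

Imaj7 is built on scale degree 1, which is E in both E minor and its parallel. In E major the chord on E is E–G#–B–D#.

E G# B D#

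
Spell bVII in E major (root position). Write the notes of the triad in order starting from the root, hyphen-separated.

bVII is built on the lowered scale degree 7. In E major degree 7 is D#; lowered it becomes D. Building the major chord from the parallel minor on D: D–F#–A.

D-F#-A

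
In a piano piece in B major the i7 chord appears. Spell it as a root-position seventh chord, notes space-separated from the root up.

B D F# A

i7 is built on scale degree 1, which is B in both B major and its parallel. Building the minor-seventh chord from the parallel minor on B: B–D–F#–A.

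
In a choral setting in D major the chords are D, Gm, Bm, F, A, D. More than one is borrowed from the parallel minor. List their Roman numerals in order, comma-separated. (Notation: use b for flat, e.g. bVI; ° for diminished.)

iv, bIII

D major has the diatonic set D, Em, F#m, G, A, Bm, C#dim. Of the given chords, D, Bm and A are diatonic. Gm (G–Bb–D) is not: scale degree 4 in D major carries G (IV). In D minor the chord on that degree is Gm, so here it functions as iv, borrowed from the parallel minor. F (F–A–C) doesn't fit — on degree 3 D major would have F#m (iii). F is the degree-3 chord of D minor, so it is the borrowed bIII.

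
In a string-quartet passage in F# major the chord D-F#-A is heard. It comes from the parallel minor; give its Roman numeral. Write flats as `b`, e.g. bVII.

In F# major scale degree 6 is D#; D is its lowered form, from F# minor. Diatonically F# major has D#m (vi) on that degree; D–F#–A is instead the major chord native to F# minor, so it takes the label bVI.

bVI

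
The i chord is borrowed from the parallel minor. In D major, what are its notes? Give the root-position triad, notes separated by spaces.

The root, D, is scale degree 1 — the same note in D major and D minor; only the chord quality changes. In D minor the chord on D is D–F–A.

D F A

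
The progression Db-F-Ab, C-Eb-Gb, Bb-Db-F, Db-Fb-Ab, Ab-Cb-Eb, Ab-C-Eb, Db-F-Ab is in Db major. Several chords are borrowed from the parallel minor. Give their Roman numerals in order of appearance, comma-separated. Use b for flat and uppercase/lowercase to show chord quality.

Db major has the diatonic set Db, Ebm, Fm, Gb, Ab, Bbm, Cdim. Of the given chords, Db–F–Ab = Db, C–Eb–Gb = Cdim, Bb–Db–F = Bbm and Ab–C–Eb = Ab are diatonic. Db–Fb–Ab is not: scale degree 1 in Db major carries Db (I). In Db minor the chord on that degree is Dbm, so here it functions as i, borrowed from the parallel minor. Ab–Cb–Eb doesn't fit — on degree 5 Db major would have Ab (V). Abm is the degree-5 chord of Db minor, so it is the borrowed v.

i, v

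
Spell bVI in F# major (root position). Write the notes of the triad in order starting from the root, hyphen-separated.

D-F#-A

bVI is built on the lowered scale degree 6. In F# major degree 6 is D#; lowered it becomes D. In F# minor the chord on D is D–F#–A.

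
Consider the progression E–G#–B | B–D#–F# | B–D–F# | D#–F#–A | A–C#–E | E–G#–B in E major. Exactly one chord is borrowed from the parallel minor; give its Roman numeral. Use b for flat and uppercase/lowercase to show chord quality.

The diatonic triads in E major are E, F#m, G#m, A, B, C#m, D#dim. E–G#–B = E, B–D#–F# = B, D#–F#–A = D#dim and A–C#–E = A all belong to that set. But B–D–F# is foreign: the diatonic V on degree 5 is B, whereas Bm comes from E minor. It is labeled v.

v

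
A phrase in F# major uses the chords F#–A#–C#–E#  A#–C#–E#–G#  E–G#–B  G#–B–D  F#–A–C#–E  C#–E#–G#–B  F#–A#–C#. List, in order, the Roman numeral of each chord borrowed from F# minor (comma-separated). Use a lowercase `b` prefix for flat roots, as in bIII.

bVII, ii°, i7

In F# major the diatonic chords are F#, G#m, A#m, B, C#, D#m, E#dim. F#–A#–C#–E# = F#maj7, A#–C#–E#–G# = A#m7, C#–E#–G#–B = C#7 and F#–A#–C# = F# all belong to that set. But E–G#–B is foreign: the diatonic vii° on degree 7 is E#dim, whereas E comes from F# minor. It is labeled bVII. But G#–B–D is foreign: the diatonic ii on degree 2 is G#m, whereas G#dim comes from F# minor. It is labeled ii°. F#–A–C#–E doesn't fit — on degree 1 F# major would have F# (I). F#m7 is the degree-1 chord of F# minor, so it is the borrowed i7.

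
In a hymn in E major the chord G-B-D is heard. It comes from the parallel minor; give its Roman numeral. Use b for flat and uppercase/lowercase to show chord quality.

bIII

In E major scale degree 3 is G#; G is its lowered form, from E minor. The diatonic chord on degree 3 would be G#m (iii), but G–B–D is the major chord from E minor. As a borrowed chord it is labeled bIII.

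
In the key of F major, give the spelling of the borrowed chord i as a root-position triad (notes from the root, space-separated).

i is built on scale degree 1, which is F in both F major and its parallel. Building the minor chord from the parallel minor on F: F–Ab–C.

F Ab C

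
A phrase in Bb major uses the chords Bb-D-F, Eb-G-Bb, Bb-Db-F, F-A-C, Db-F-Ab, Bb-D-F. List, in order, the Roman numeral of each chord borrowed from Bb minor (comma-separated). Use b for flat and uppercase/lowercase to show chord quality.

Bb major has the diatonic set Bb, Cm, Dm, Eb, F, Gm, Adim. Bb–D–F = Bb, Eb–G–Bb = Eb and F–A–C = F are all diatonic. But Bb–Db–F is foreign: the diatonic I on degree 1 is Bb, whereas Bbm comes from Bb minor. It is labeled i. But Db–F–Ab is foreign: the diatonic iii on degree 3 is Dm, whereas Db comes from Bb minor. It is labeled bIII.

i, bIII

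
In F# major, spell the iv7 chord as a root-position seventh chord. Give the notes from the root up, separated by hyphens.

B-D-F#-A

The root, B, is scale degree 4 — the same note in F# major and F# minor; only the chord quality changes. Stacking thirds in F# minor on B gives B–D–F#–A.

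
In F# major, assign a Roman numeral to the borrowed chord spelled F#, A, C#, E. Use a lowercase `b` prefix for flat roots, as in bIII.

i7

The root F# is the diatonic 1st degree of F# major; the borrowing shows in the chord quality. F#–A–C#–E is a minor-seventh chord — the form found in F# minor, not the diatonic I (F#). Borrowed into F# major it is written i7.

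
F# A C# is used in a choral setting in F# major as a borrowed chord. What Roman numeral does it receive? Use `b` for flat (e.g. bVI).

F# is scale degree 1 in F# major. The diatonic chord on degree 1 would be F# (I), but F#–A–C# is the minor chord from F# minor. As a borrowed chord it is labeled i.

i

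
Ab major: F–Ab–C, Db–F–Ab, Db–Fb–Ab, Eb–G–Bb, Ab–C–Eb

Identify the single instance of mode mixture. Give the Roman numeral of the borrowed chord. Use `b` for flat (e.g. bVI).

iv

In Ab major the diatonic chords are Ab, Bbm, Cm, Db, Eb, Fm, Gdim. Of the given chords, F–Ab–C = Fm, Db–F–Ab = Db, Eb–G–Bb = Eb and Ab–C–Eb = Ab are diatonic. Db–Fb–Ab is not: scale degree 4 in Ab major carries Db (IV). In Ab minor the chord on that degree is Dbm, so here it functions as iv, borrowed from the parallel minor.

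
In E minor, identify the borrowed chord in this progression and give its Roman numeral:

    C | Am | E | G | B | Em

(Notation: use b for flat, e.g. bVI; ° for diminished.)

In E minor (with V from harmonic minor) the diatonic chords are Em, F#dim, G, Am, B, C, D. Of the given chords, C, Am, G, B and Em are diatonic. E (E–G#–B) doesn't fit — on degree 1 E minor would have Em (i). E is the degree-1 chord of E major, so it is the borrowed I.

I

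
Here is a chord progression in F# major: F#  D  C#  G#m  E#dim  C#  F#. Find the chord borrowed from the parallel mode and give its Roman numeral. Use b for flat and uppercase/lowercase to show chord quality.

bVI

In F# major the diatonic chords are F#, G#m, A#m, B, C#, D#m, E#dim. Of the given chords, F#, C#, G#m and E#dim are diatonic. D (D–F#–A) is not: scale degree 6 in F# major carries D#m (vi). In F# minor the chord on that degree is D, so here it functions as bVI, borrowed from the parallel minor.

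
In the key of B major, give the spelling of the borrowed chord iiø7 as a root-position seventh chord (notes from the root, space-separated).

C# E G B

The root, C#, is scale degree 2 — the same note in B major and B minor; only the chord quality changes. Stacking thirds in B minor on C# gives C#–E–G–B.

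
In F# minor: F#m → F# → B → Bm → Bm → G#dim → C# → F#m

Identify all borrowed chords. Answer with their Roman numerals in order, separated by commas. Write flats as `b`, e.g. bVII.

F# minor has the diatonic set F#m, G#dim, A, Bm, C#, D, E (with V from harmonic minor). Of the given chords, F#m, Bm, G#dim and C# are diatonic. F# (F#–A#–C#) doesn't fit — on degree 1 F# minor would have F#m (i). F# is the degree-1 chord of F# major, so it is the borrowed I. B (B–D#–F#) is not: scale degree 4 in F# minor carries Bm (iv). In F# major the chord on that degree is B, so here it functions as IV, borrowed from the parallel major.

I, IV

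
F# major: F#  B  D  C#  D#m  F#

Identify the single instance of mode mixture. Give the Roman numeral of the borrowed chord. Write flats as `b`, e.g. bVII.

bVI

The diatonic triads in F# major are F#, G#m, A#m, B, C#, D#m, E#dim. F#, B, C# and D#m are all diatonic. D (D–F#–A) doesn't fit — on degree 6 F# major would have D#m (vi). D is the degree-6 chord of F# minor, so it is the borrowed bVI.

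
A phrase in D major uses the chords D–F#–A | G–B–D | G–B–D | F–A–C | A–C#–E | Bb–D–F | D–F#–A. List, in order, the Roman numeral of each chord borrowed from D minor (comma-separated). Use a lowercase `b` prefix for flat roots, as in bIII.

D major has the diatonic set D, Em, F#m, G, A, Bm, C#dim. Of the given chords, D–F#–A = D, G–B–D = G and A–C#–E = A are diatonic. F–A–C is not: scale degree 3 in D major carries F#m (iii). In D minor the chord on that degree is F, so here it functions as bIII, borrowed from the parallel minor. Bb–D–F is not: scale degree 6 in D major carries Bm (vi). In D minor the chord on that degree is Bb, so here it functions as bVI, borrowed from the parallel minor.

bIII, bVI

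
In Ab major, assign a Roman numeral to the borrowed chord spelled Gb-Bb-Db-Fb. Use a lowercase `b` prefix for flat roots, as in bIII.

bVII7

Gb is the lowered form of scale degree 7 in Ab major (the diatonic degree 7 is G). Gb–Bb–Db–Fb is a dominant-seventh chord — the form found in Ab minor, not the diatonic vii° (Gdim). Borrowed into Ab major it is written bVII7.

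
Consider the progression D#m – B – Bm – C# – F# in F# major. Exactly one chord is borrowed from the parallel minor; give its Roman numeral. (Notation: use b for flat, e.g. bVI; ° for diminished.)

iv

F# major has the diatonic set F#, G#m, A#m, B, C#, D#m, E#dim. Of the given chords, D#m, B, C# and F# are diatonic. Bm (B–D–F#) is not: scale degree 4 in F# major carries B (IV). In F# minor the chord on that degree is Bm, so here it functions as iv, borrowed from the parallel minor.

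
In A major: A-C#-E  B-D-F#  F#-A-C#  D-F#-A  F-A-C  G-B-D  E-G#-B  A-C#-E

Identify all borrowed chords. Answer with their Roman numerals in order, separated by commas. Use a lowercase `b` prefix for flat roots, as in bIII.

bVI, bVII

The diatonic triads in A major are A, Bm, C#m, D, E, F#m, G#dim. A–C#–E = A, B–D–F# = Bm, F#–A–C# = F#m, D–F#–A = D and E–G#–B = E all belong to that set. F–A–C is not: scale degree 6 in A major carries F#m (vi). In A minor the chord on that degree is F, so here it functions as bVI, borrowed from the parallel minor. But G–B–D is foreign: the diatonic vii° on degree 7 is G#dim, whereas G comes from A minor. It is labeled bVII.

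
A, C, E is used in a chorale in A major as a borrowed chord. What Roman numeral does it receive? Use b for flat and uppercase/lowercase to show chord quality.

i

The root A is the diatonic 1st degree of A major; the borrowing shows in the chord quality. Diatonically A major has A (I) on that degree; A–C–E is instead the minor chord native to A minor, so it takes the label i.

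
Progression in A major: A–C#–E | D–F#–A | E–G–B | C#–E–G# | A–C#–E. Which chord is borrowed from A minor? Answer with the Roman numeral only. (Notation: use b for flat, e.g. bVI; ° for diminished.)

A major has the diatonic set A, Bm, C#m, D, E, F#m, G#dim. A–C#–E = A, D–F#–A = D and C#–E–G# = C#m all belong to that set. E–G–B doesn't fit — on degree 5 A major would have E (V). Em is the degree-5 chord of A minor, so it is the borrowed v.

v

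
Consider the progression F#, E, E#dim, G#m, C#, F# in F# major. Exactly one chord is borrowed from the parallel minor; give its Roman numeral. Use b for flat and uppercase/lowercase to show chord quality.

bVII

In F# major the diatonic chords are F#, G#m, A#m, B, C#, D#m, E#dim. F#, E#dim, G#m and C# all belong to that set. But E (E–G#–B) is foreign: the diatonic vii° on degree 7 is E#dim, whereas E comes from F# minor. It is labeled bVII.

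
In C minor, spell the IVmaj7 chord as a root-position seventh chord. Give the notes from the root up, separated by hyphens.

F-A-C-E

The root, F, is scale degree 4 — the same note in C minor and C major; only the chord quality changes. Building the major-seventh chord from the parallel major on F: F–A–C–E.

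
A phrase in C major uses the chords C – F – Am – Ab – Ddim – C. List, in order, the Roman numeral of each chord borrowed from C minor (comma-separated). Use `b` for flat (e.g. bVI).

In C major the diatonic chords are C, Dm, Em, F, G, Am, Bdim. Of the given chords, C, F and Am are diatonic. But Ab (Ab–C–Eb) is foreign: the diatonic vi on degree 6 is Am, whereas Ab comes from C minor. It is labeled bVI. Ddim (D–F–Ab) is not: scale degree 2 in C major carries Dm (ii). In C minor the chord on that degree is Ddim, so here it functions as ii°, borrowed from the parallel minor.

bVI, ii°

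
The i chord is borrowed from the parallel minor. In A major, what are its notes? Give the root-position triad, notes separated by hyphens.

A-C-E

The root, A, is scale degree 1 — the same note in A major and A minor; only the chord quality changes. Building the minor chord from the parallel minor on A: A–C–E.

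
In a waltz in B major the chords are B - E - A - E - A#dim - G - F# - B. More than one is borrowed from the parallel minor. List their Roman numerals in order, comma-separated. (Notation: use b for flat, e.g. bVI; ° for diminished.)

B major has the diatonic set B, C#m, D#m, E, F#, G#m, A#dim. Of the given chords, B, E, A#dim and F# are diatonic. A (A–C#–E) doesn't fit — on degree 7 B major would have A#dim (vii°). A is the degree-7 chord of B minor, so it is the borrowed bVII. G (G–B–D) doesn't fit — on degree 6 B major would have G#m (vi). G is the degree-6 chord of B minor, so it is the borrowed bVI.

bVII, bVI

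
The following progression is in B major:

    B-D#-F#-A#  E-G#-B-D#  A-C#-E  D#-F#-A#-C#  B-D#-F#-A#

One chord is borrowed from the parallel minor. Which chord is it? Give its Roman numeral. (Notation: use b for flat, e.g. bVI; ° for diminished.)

The diatonic triads in B major are B, C#m, D#m, E, F#, G#m, A#dim. B–D#–F#–A# = Bmaj7, E–G#–B–D# = Emaj7 and D#–F#–A#–C# = D#m7 all belong to that set. A–C#–E doesn't fit — on degree 7 B major would have A#dim (vii°). A is the degree-7 chord of B minor, so it is the borrowed bVII.

bVII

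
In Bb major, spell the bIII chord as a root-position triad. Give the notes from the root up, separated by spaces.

Db F Ab

bIII is built on the lowered scale degree 3. In Bb major degree 3 is D; lowered it becomes Db. Stacking thirds in Bb minor on Db gives Db–F–Ab.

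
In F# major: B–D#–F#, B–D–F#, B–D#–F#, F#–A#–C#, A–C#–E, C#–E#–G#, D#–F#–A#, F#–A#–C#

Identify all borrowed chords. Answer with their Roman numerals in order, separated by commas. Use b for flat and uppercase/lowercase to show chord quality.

iv, bIII

In F# major the diatonic chords are F#, G#m, A#m, B, C#, D#m, E#dim. Of the given chords, B–D#–F# = B, F#–A#–C# = F#, C#–E#–G# = C# and D#–F#–A# = D#m are diatonic. B–D–F# is not: scale degree 4 in F# major carries B (IV). In F# minor the chord on that degree is Bm, so here it functions as iv, borrowed from the parallel minor. But A–C#–E is foreign: the diatonic iii on degree 3 is A#m, whereas A comes from F# minor. It is labeled bIII.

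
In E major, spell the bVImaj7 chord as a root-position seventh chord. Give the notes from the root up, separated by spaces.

bVImaj7 is built on the lowered scale degree 6. In E major degree 6 is C#; lowered it becomes C. Building the major-seventh chord from the parallel minor on C: C–E–G–B.

C E G B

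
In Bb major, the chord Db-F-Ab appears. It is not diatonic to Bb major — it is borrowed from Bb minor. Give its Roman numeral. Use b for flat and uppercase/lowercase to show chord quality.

bIII

The root Db is the lowered 3rd scale degree — diatonically Bb major has D there. The diatonic chord on degree 3 would be Dm (iii), but Db–F–Ab is the major chord from Bb minor. As a borrowed chord it is labeled bIII.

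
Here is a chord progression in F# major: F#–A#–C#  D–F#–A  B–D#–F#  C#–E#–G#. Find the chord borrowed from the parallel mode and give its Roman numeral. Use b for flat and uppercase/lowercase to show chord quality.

bVI

In F# major the diatonic chords are F#, G#m, A#m, B, C#, D#m, E#dim. F#–A#–C# = F#, B–D#–F# = B and C#–E#–G# = C# all belong to that set. But D–F#–A is foreign: the diatonic vi on degree 6 is D#m, whereas D comes from F# minor. It is labeled bVI.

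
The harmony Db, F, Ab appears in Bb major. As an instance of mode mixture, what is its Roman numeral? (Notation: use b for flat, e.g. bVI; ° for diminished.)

The root Db is the lowered 3rd scale degree — diatonically Bb major has D there. Db–F–Ab is a major chord — the form found in Bb minor, not the diatonic iii (Dm). Borrowed into Bb major it is written bIII.

bIII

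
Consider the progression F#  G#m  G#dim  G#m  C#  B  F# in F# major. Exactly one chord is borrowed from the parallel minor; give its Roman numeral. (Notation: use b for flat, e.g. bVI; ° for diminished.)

ii°

The diatonic triads in F# major are F#, G#m, A#m, B, C#, D#m, E#dim. F#, G#m, C# and B are all diatonic. G#dim (G#–B–D) doesn't fit — on degree 2 F# major would have G#m (ii). G#dim is the degree-2 chord of F# minor, so it is the borrowed ii°.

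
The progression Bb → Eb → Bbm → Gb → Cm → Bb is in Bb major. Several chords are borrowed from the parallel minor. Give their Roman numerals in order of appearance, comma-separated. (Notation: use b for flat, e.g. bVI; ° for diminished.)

The diatonic triads in Bb major are Bb, Cm, Dm, Eb, F, Gm, Adim. Bb, Eb and Cm all belong to that set. Bbm (Bb–Db–F) is not: scale degree 1 in Bb major carries Bb (I). In Bb minor the chord on that degree is Bbm, so here it functions as i, borrowed from the parallel minor. But Gb (Gb–Bb–Db) is foreign: the diatonic vi on degree 6 is Gm, whereas Gb comes from Bb minor. It is labeled bVI.

i, bVI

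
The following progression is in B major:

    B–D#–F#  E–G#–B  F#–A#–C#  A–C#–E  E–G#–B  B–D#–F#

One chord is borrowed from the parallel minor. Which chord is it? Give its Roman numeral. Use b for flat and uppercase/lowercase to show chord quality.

bVII

The diatonic triads in B major are B, C#m, D#m, E, F#, G#m, A#dim. B–D#–F# = B, E–G#–B = E and F#–A#–C# = F# are all diatonic. A–C#–E doesn't fit — on degree 7 B major would have A#dim (vii°). A is the degree-7 chord of B minor, so it is the borrowed bVII.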